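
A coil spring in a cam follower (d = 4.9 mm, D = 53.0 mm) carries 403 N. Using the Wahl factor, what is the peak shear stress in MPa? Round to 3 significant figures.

Spring index C = D/d = 53.0/4.9 = 10.8163
K_W = (4C−1)/(4C−4) + 0.615/C = 42.265/39.265 + 0.0569 = 1.1333
τ₀ = 8FD/(πd³) = 8·403·53.0/(π·4.9³) = 170872/369.61 = 462.31 MPa
τ_max = K·τ₀ = 1.1333 × 462.31 = 523.92 MPa

524 MPa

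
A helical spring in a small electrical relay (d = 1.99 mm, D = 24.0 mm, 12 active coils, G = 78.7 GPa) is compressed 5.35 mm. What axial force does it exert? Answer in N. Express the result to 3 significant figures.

k = Gd⁴/(8D³N_a) = (78.7×10³)(1.99⁴)/(8·24.0³·12) = 0.93 N/mm
F = k·δ = 0.93 × 5.35 = 4.9755 N

4.98 N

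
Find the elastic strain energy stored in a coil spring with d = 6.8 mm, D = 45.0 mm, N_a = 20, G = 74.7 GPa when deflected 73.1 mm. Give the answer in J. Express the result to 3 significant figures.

29.3 J

k = Gd⁴/(8D³N_a) = (74.7×10³)(6.8⁴)/(8·45.0³·20) = 10.955 N/mm
U = ½kδ² = 0.5 × 10.955 × 73.1² = 29269 N·mm = 29.269 J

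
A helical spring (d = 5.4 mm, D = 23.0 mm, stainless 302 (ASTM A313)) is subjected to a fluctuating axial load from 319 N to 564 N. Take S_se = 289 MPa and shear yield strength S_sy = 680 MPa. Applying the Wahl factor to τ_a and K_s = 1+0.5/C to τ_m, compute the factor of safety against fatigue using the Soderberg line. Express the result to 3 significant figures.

C = D/d = 23.0/5.4 = 4.2593; K_W = (4C−1)/(4C−4)+0.615/C = 1.3745; K_s = 1+0.5/C = 1.1174
F_a = (F_max−F_min)/2 = 122.5 N; F_m = (F_max+F_min)/2 = 441.5 N
τ_a = K_W·8F_aD/(πd³) = 1.3745 × 45.564 = 62.628 MPa
τ_m = K_s·8F_mD/(πd³) = 1.1174 × 164.22 = 183.49 MPa
Soderberg: 1/n_f = τ_a/S_se + τ_m/S_sy = 62.628/289 + 183.49/680 = 0.21671 + 0.26984 = 0.48655
n_f = 1/0.48655 = 2.055

2.06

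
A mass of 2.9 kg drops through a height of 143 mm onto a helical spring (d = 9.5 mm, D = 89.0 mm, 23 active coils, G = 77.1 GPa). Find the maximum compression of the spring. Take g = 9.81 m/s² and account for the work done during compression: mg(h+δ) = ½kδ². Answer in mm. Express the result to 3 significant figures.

47.3 mm

k = Gd⁴/(8D³N_a) = (77.1×10³)(9.5⁴)/(8·89.0³·23) = 4.8413 N/mm
W = mg = 2.9 × 9.81 = 28.449 N
½kδ² − Wδ − Wh = 0 → δ = (W + √(W² + 2kWh))/k
δ = (28.449 + √(809.35 + 39390.7))/4.8413 = (28.449 + 200.5)/4.8413 = 47.291 mm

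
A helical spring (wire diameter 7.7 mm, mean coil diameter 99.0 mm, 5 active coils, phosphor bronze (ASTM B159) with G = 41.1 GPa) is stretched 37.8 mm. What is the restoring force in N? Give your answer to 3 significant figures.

141 N

k = Gd⁴/(8D³N_a) = (41.1×10³)(7.7⁴)/(8·99.0³·5) = 3.7225 N/mm
F = k·δ = 3.7225 × 37.8 = 140.71 N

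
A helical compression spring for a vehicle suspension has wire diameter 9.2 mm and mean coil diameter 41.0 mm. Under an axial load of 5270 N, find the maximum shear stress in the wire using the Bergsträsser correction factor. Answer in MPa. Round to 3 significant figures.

Spring index C = D/d = 41.0/9.2 = 4.4565
K_B = (4C+2)/(4C−3) = 19.826/14.826 = 1.3372
τ₀ = 8FD/(πd³) = 8·5270·41.0/(π·9.2³) = 1.72856e+06/2446.3 = 706.6 MPa
τ_max = K·τ₀ = 1.3372 × 706.6 = 944.89 MPa

945 MPa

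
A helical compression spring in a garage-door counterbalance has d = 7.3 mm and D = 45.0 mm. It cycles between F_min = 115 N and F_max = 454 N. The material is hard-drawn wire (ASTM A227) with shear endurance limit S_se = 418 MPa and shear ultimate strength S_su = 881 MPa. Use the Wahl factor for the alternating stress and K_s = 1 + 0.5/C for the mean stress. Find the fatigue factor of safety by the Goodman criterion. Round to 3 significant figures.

3.98

C = D/d = 45.0/7.3 = 6.1644; K_W = (4C−1)/(4C−4)+0.615/C = 1.2450; K_s = 1+0.5/C = 1.0811
F_a = (F_max−F_min)/2 = 169.5 N; F_m = (F_max+F_min)/2 = 284.5 N
τ_a = K_W·8F_aD/(πd³) = 1.2450 × 49.929 = 62.161 MPa
τ_m = K_s·8F_mD/(πd³) = 1.0811 × 83.804 = 90.602 MPa
Goodman: 1/n_f = τ_a/S_se + τ_m/S_su = 62.161/418 + 90.602/881 = 0.14871 + 0.10284 = 0.25155
n_f = 1/0.25155 = 3.975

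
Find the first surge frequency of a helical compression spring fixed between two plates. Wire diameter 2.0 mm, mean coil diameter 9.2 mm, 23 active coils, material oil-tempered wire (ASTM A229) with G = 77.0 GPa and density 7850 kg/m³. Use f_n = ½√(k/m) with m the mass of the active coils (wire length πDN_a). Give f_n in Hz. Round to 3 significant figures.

362 Hz

k = Gd⁴/(8D³N_a) = (77.0×10³)(2.0⁴)/(8·9.2³·23) = 8.5986 N/mm = 8598.6 N/m
Wire length L = πDN_a = π·9.2·23 = 664.76 mm
m = ρ·(πd²/4)·L = 7850 × 3.1416×10⁻⁶ m² × 0.66476 m = 0.016394 kg
f_n = ½√(k/m) = 0.5·√(8598.6/0.016394) = 0.5·√(5.245e+05) = 362.11 Hz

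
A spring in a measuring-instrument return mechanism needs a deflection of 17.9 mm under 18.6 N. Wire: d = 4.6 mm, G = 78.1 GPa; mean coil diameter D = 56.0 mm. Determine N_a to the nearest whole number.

Required rate k = F/δ = 18.6/17.9 = 1.0391 N/mm
N_a = Gd⁴/(8D³k) = (78.1×10³ × 4.6⁴)/(8 × 56.0³ × 1.0391)
    = 3.49689e+07 / 1.45987e+06 = 23.95 → 24 coils

24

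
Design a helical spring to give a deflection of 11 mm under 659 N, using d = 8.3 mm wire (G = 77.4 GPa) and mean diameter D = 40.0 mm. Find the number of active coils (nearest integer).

12

Required rate k = F/δ = 659/11 = 59.909 N/mm
N_a = Gd⁴/(8D³k) = (77.4×10³ × 8.3⁴)/(8 × 40.0³ × 59.909)
    = 3.67327e+08 / 3.06735e+07 = 11.98 → 12 coils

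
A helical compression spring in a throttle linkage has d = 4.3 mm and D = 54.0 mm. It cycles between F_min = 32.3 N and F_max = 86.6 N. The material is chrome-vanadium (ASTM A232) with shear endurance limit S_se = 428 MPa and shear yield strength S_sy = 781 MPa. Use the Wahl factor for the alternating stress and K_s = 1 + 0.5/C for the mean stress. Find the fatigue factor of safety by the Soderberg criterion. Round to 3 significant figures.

3.86

C = D/d = 54.0/4.3 = 12.5581; K_W = (4C−1)/(4C−4)+0.615/C = 1.1139; K_s = 1+0.5/C = 1.0398
F_a = (F_max−F_min)/2 = 27.15 N; F_m = (F_max+F_min)/2 = 59.45 N
τ_a = K_W·8F_aD/(πd³) = 1.1139 × 46.957 = 52.303 MPa
τ_m = K_s·8F_mD/(πd³) = 1.0398 × 102.82 = 106.91 MPa
Soderberg: 1/n_f = τ_a/S_se + τ_m/S_sy = 52.303/428 + 106.91/781 = 0.12220 + 0.13689 = 0.2591
n_f = 1/0.2591 = 3.86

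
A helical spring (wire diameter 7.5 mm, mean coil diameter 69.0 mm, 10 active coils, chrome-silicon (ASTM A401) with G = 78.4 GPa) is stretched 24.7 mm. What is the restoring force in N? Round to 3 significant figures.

233 N

k = Gd⁴/(8D³N_a) = (78.4×10³)(7.5⁴)/(8·69.0³·10) = 9.439 N/mm
F = k·δ = 9.439 × 24.7 = 233.14 N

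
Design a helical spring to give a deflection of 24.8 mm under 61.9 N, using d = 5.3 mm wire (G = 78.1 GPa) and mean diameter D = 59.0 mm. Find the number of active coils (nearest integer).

15

Required rate k = F/δ = 61.9/24.8 = 2.496 N/mm
N_a = Gd⁴/(8D³k) = (78.1×10³ × 5.3⁴)/(8 × 59.0³ × 2.496)
    = 6.16247e+07 / 4.10095e+06 = 15.03 → 15 coils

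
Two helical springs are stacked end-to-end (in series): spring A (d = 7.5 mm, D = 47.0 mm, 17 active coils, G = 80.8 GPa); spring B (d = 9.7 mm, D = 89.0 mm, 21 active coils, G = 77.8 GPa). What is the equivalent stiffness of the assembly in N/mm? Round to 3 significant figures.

4.40 N/mm

k_A = Gd⁴/(8D³N_a) = (80.8×10³)(7.5⁴)/(8·47.0³·17) = 18.106 N/mm
k_B = Gd⁴/(8D³N_a) = (77.8×10³)(9.7⁴)/(8·89.0³·21) = 5.8155 N/mm
Series: 1/k_eq = 1/18.106 + 1/5.8155 = 0.22718; k_eq = 4.4017 N/mm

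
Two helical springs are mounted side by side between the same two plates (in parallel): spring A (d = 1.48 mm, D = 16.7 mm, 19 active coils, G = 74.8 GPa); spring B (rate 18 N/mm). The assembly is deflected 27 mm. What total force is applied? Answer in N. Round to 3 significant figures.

500 N

k_A = Gd⁴/(8D³N_a) = (74.8×10³)(1.48⁴)/(8·16.7³·19) = 0.50694 N/mm
Parallel: k_eq = 0.50694 + 18 = 18.507 N/mm
F = k_eq·δ = 18.507·27 = 499.69 N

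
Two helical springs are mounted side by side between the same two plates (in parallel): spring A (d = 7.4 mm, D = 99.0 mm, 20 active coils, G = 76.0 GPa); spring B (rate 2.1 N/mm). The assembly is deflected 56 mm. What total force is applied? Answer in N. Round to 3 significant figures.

200 N

k_A = Gd⁴/(8D³N_a) = (76.0×10³)(7.4⁴)/(8·99.0³·20) = 1.468 N/mm
Parallel: k_eq = 1.468 + 2.1 = 3.568 N/mm
F = k_eq·δ = 3.568·56 = 199.81 N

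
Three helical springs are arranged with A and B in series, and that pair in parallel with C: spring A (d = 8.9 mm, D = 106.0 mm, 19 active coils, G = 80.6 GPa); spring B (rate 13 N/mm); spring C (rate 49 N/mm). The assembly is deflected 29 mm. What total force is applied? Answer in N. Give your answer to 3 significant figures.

k_A = Gd⁴/(8D³N_a) = (80.6×10³)(8.9⁴)/(8·106.0³·19) = 2.7934 N/mm
Springs A,B series: k_AB = 1/(1/2.7934+1/13) = 2.2993 N/mm; parallel with C: k_eq = 2.2993+49 = 51.299 N/mm
F = k_eq·δ = 51.299·29 = 1487.7 N

1490 N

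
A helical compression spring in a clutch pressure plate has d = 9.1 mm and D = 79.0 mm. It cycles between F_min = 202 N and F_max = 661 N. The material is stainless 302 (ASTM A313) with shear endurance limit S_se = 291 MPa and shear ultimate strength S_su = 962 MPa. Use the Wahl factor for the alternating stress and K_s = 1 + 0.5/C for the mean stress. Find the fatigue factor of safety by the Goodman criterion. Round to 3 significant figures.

C = D/d = 79.0/9.1 = 8.6813; K_W = (4C−1)/(4C−4)+0.615/C = 1.1685; K_s = 1+0.5/C = 1.0576
F_a = (F_max−F_min)/2 = 229.5 N; F_m = (F_max+F_min)/2 = 431.5 N
τ_a = K_W·8F_aD/(πd³) = 1.1685 × 61.267 = 71.589 MPa
τ_m = K_s·8F_mD/(πd³) = 1.0576 × 115.19 = 121.83 MPa
Goodman: 1/n_f = τ_a/S_se + τ_m/S_su = 71.589/291 + 121.83/962 = 0.24601 + 0.12664 = 0.37265
n_f = 1/0.37265 = 2.683

2.68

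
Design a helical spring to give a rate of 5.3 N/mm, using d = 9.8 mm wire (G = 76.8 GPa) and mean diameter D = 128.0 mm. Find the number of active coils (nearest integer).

N_a = Gd⁴/(8D³k) = (76.8×10³ × 9.8⁴)/(8 × 128.0³ × 5.3)
    = 7.08379e+08 / 8.89192e+07 = 7.967 → 8 coils

8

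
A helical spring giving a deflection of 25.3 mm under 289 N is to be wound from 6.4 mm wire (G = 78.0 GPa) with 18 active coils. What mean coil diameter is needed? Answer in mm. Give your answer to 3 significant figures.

43.0 mm

Required rate k = F/δ = 289/25.3 = 11.423 N/mm
D = (Gd⁴/(8N_a·k))^(1/3) = (78.0×10³·6.4⁴/(8·18·11.423))^(1/3)
  = (79556.3)^(1/3) = 43.0089 mm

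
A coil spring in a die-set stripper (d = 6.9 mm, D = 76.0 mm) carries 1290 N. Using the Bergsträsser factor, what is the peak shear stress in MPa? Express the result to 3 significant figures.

853 MPa

Spring index C = D/d = 76.0/6.9 = 11.0145
K_B = (4C+2)/(4C−3) = 46.058/41.058 = 1.1218
τ₀ = 8FD/(πd³) = 8·1290·76.0/(π·6.9³) = 784320/1032 = 759.97 MPa
τ_max = K·τ₀ = 1.1218 × 759.97 = 852.52 MPa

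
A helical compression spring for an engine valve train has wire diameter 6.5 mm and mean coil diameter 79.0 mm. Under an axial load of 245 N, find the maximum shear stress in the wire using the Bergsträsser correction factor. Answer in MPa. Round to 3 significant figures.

Spring index C = D/d = 79.0/6.5 = 12.1538
K_B = (4C+2)/(4C−3) = 50.615/45.615 = 1.1096
τ₀ = 8FD/(πd³) = 8·245·79.0/(π·6.5³) = 154840/862.76 = 179.47 MPa
τ_max = K·τ₀ = 1.1096 × 179.47 = 199.14 MPa

199 MPa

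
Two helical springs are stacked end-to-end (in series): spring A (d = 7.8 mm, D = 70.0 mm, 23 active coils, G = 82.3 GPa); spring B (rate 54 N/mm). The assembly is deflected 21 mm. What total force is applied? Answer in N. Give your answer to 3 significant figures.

k_A = Gd⁴/(8D³N_a) = (82.3×10³)(7.8⁴)/(8·70.0³·23) = 4.8269 N/mm
Series: 1/k_eq = 1/4.8269 + 1/54 = 0.22569; k_eq = 4.4308 N/mm
F = k_eq·δ = 4.4308·21 = 93.047 N

93.0 N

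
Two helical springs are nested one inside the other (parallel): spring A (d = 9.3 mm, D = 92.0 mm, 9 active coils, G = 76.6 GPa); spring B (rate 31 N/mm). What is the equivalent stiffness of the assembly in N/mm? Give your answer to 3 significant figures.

k_A = Gd⁴/(8D³N_a) = (76.6×10³)(9.3⁴)/(8·92.0³·9) = 10.22 N/mm
Parallel: k_eq = 10.22 + 31 = 41.22 N/mm

41.2 N/mm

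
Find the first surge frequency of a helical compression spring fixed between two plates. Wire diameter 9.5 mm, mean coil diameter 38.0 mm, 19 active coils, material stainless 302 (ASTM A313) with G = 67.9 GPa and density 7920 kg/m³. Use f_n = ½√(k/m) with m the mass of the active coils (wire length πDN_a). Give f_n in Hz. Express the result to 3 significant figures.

114 Hz

k = Gd⁴/(8D³N_a) = (67.9×10³)(9.5⁴)/(8·38.0³·19) = 66.309 N/mm = 66309 N/m
Wire length L = πDN_a = π·38.0·19 = 2268.2 mm
m = ρ·(πd²/4)·L = 7920 × 70.882×10⁻⁶ m² × 2.2682 m = 1.2734 kg
f_n = ½√(k/m) = 0.5·√(66309/1.2734) = 0.5·√(52074) = 114.1 Hz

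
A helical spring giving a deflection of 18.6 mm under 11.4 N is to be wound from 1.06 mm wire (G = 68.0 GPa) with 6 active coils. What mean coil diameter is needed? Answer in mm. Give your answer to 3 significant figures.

Required rate k = F/δ = 11.4/18.6 = 0.6129 N/mm
D = (Gd⁴/(8N_a·k))^(1/3) = (68.0×10³·1.06⁴/(8·6·0.6129))^(1/3)
  = (2918.09)^(1/3) = 14.2900 mm

14.3 mm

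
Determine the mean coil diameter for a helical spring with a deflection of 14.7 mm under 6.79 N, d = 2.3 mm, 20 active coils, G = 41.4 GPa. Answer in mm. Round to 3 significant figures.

Required rate k = F/δ = 6.79/14.7 = 0.4619 N/mm
D = (Gd⁴/(8N_a·k))^(1/3) = (41.4×10³·2.3⁴/(8·20·0.4619))^(1/3)
  = (15676.1)^(1/3) = 25.0272 mm

25.0 mm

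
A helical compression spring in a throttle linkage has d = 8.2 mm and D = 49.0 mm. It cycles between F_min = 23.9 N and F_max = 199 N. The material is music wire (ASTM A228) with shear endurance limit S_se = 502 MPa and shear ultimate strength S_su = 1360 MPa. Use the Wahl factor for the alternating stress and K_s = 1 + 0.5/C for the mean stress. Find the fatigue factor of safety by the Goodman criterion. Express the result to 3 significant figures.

C = D/d = 49.0/8.2 = 5.9756; K_W = (4C−1)/(4C−4)+0.615/C = 1.2537; K_s = 1+0.5/C = 1.0837
F_a = (F_max−F_min)/2 = 87.55 N; F_m = (F_max+F_min)/2 = 111.45 N
τ_a = K_W·8F_aD/(πd³) = 1.2537 × 19.813 = 24.839 MPa
τ_m = K_s·8F_mD/(πd³) = 1.0837 × 25.222 = 27.332 MPa
Goodman: 1/n_f = τ_a/S_se + τ_m/S_su = 24.839/502 + 27.332/1360 = 0.04948 + 0.02010 = 0.069577
n_f = 1/0.069577 = 14.37

14.4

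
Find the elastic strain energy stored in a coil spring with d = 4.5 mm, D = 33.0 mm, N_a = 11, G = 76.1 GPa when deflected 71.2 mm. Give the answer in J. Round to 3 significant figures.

25.0 J

k = Gd⁴/(8D³N_a) = (76.1×10³)(4.5⁴)/(8·33.0³·11) = 9.8676 N/mm
U = ½kδ² = 0.5 × 9.8676 × 71.2² = 25012 N·mm = 25.012 J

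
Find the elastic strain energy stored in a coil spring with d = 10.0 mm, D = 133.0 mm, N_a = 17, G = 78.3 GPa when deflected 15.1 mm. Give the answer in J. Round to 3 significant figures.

0.279 J

k = Gd⁴/(8D³N_a) = (78.3×10³)(10.0⁴)/(8·133.0³·17) = 2.4472 N/mm
U = ½kδ² = 0.5 × 2.4472 × 15.1² = 278.99 N·mm = 0.27899 J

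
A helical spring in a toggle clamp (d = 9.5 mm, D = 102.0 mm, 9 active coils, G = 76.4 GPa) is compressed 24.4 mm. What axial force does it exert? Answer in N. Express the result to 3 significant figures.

199 N

k = Gd⁴/(8D³N_a) = (76.4×10³)(9.5⁴)/(8·102.0³·9) = 8.1443 N/mm
F = k·δ = 8.1443 × 24.4 = 198.72 N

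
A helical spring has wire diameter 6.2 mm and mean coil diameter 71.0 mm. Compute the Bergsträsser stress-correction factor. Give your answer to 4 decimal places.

C = D/d = 71.0/6.2 = 11.4516
K_B = (4C+2)/(4C−3) = 47.806/42.806 = 1.1168

1.1168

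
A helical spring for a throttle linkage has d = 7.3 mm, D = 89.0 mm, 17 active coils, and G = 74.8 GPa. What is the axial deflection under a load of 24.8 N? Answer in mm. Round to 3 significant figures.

k = Gd⁴/(8D³N_a) = (74.8×10³)(7.3⁴)/(8·89.0³·17) = 2.2156 N/mm
δ = F/k = 24.8 / 2.2156 = 11.194 mm

11.2 mm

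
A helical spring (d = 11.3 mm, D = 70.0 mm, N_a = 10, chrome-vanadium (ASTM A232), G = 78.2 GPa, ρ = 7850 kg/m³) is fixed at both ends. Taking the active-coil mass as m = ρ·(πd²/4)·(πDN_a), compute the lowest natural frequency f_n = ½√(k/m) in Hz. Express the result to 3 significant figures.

k = Gd⁴/(8D³N_a) = (78.2×10³)(11.3⁴)/(8·70.0³·10) = 46.466 N/mm = 46466 N/m
Wire length L = πDN_a = π·70.0·10 = 2199.1 mm
m = ρ·(πd²/4)·L = 7850 × 100.29×10⁻⁶ m² × 2.1991 m = 1.7313 kg
f_n = ½√(k/m) = 0.5·√(46466/1.7313) = 0.5·√(26839) = 81.914 Hz

81.9 Hz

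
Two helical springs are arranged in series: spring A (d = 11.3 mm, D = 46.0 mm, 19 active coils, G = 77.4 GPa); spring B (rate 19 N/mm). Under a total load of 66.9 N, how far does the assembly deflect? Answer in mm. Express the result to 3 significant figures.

k_A = Gd⁴/(8D³N_a) = (77.4×10³)(11.3⁴)/(8·46.0³·19) = 85.298 N/mm
Series: 1/k_eq = 1/85.298 + 1/19 = 0.064355; k_eq = 15.539 N/mm
δ = F/k_eq = 66.9/15.539 = 4.3054 mm

4.31 mm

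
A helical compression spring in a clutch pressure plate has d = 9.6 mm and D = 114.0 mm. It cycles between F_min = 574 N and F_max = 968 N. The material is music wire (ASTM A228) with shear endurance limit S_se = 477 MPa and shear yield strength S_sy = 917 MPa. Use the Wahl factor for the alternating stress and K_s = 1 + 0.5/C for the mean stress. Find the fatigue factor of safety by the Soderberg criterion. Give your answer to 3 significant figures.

2.28

C = D/d = 114.0/9.6 = 11.8750; K_W = (4C−1)/(4C−4)+0.615/C = 1.1208; K_s = 1+0.5/C = 1.0421
F_a = (F_max−F_min)/2 = 197 N; F_m = (F_max+F_min)/2 = 771 N
τ_a = K_W·8F_aD/(πd³) = 1.1208 × 64.639 = 72.445 MPa
τ_m = K_s·8F_mD/(πd³) = 1.0421 × 252.98 = 263.63 MPa
Soderberg: 1/n_f = τ_a/S_se + τ_m/S_sy = 72.445/477 + 263.63/917 = 0.15188 + 0.28749 = 0.43937
n_f = 1/0.43937 = 2.276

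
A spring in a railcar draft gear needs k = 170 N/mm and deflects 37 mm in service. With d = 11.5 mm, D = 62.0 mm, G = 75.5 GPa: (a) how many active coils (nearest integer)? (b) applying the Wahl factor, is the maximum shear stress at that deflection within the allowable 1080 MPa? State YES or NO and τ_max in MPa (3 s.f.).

(a) 4 coils; (b) YES, τ_max = 854 MPa

N_a = Gd⁴/(8D³k) = (75.5×10³)(11.5⁴)/(8·62.0³·170) = 4.074 → N_a = 4
Actual rate k = Gd⁴/(8D³·4) = 173.15 N/mm
Working load F = kδ = 173.15·37 = 6406.4 N
C = 62.0/11.5 = 5.3913; K_W = (4C−1)/(4C−4)+0.615/C = 1.2849
τ_max = K_W·8FD/(πd³) = 1.2849·665.05 = 854.5 MPa
τ_max ≤ 1080 MPa → acceptable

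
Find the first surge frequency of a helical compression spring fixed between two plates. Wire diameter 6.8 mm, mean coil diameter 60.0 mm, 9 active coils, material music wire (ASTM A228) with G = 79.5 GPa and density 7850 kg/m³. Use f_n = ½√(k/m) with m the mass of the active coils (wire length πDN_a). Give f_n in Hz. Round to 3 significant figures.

75.2 Hz

k = Gd⁴/(8D³N_a) = (79.5×10³)(6.8⁴)/(8·60.0³·9) = 10.93 N/mm = 10930 N/m
Wire length L = πDN_a = π·60.0·9 = 1696.5 mm
m = ρ·(πd²/4)·L = 7850 × 36.317×10⁻⁶ m² × 1.6965 m = 0.48364 kg
f_n = ½√(k/m) = 0.5·√(10930/0.48364) = 0.5·√(22599) = 75.165 Hz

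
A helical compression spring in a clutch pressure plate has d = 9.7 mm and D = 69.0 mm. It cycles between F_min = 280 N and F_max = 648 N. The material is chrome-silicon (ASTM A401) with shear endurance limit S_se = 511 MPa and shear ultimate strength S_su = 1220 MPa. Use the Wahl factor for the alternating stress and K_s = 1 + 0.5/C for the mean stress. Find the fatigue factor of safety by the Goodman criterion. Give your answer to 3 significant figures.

6.17

C = D/d = 69.0/9.7 = 7.1134; K_W = (4C−1)/(4C−4)+0.615/C = 1.2091; K_s = 1+0.5/C = 1.0703
F_a = (F_max−F_min)/2 = 184 N; F_m = (F_max+F_min)/2 = 464 N
τ_a = K_W·8F_aD/(πd³) = 1.2091 × 35.424 = 42.832 MPa
τ_m = K_s·8F_mD/(πd³) = 1.0703 × 89.329 = 95.608 MPa
Goodman: 1/n_f = τ_a/S_se + τ_m/S_su = 42.832/511 + 95.608/1220 = 0.08382 + 0.07837 = 0.16219
n_f = 1/0.16219 = 6.166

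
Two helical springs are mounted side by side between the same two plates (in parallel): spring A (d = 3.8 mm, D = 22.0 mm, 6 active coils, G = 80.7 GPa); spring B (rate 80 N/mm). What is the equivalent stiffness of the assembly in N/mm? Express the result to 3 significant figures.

113 N/mm

k_A = Gd⁴/(8D³N_a) = (80.7×10³)(3.8⁴)/(8·22.0³·6) = 32.923 N/mm
Parallel: k_eq = 32.923 + 80 = 112.92 N/mm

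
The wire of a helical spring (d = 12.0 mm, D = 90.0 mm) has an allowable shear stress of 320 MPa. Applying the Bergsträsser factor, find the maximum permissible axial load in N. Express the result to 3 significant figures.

2040 N

C = D/d = 90.0/12.0 = 7.5000
K_B = (4C+2)/(4C−3) = 32.000/27.000 = 1.1852
τ_max = K·8FD/(πd³) → F_max = τ_allow·πd³/(8DK)
F_max = 320·π·12.0³/(8·90.0·1.1852) = 1.7372e+06/853.33 = 2035.8 N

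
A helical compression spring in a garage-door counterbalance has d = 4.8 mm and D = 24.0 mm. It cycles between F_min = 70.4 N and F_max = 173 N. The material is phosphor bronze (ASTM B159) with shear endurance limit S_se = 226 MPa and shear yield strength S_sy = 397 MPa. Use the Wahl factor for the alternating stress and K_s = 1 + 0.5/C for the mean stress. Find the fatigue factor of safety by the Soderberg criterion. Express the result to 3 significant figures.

2.85

C = D/d = 24.0/4.8 = 5.0000; K_W = (4C−1)/(4C−4)+0.615/C = 1.3105; K_s = 1+0.5/C = 1.1000
F_a = (F_max−F_min)/2 = 51.3 N; F_m = (F_max+F_min)/2 = 121.7 N
τ_a = K_W·8F_aD/(πd³) = 1.3105 × 28.349 = 37.152 MPa
τ_m = K_s·8F_mD/(πd³) = 1.1000 × 67.254 = 73.979 MPa
Soderberg: 1/n_f = τ_a/S_se + τ_m/S_sy = 37.152/226 + 73.979/397 = 0.16439 + 0.18635 = 0.35074
n_f = 1/0.35074 = 2.851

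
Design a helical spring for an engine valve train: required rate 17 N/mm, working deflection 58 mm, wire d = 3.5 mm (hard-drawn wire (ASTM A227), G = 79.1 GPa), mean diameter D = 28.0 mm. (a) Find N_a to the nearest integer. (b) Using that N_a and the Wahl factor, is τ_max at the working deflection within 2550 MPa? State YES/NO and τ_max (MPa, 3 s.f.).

N_a = Gd⁴/(8D³k) = (79.1×10³)(3.5⁴)/(8·28.0³·17) = 3.976 → N_a = 4
Actual rate k = Gd⁴/(8D³·4) = 16.898 N/mm
Working load F = kδ = 16.898·58 = 980.06 N
C = 28.0/3.5 = 8.0000; K_W = (4C−1)/(4C−4)+0.615/C = 1.1840
τ_max = K_W·8FD/(πd³) = 1.1840·1629.8 = 1929.8 MPa
τ_max ≤ 2550 MPa → acceptable

(a) 4 coils; (b) YES, τ_max = 1930 MPa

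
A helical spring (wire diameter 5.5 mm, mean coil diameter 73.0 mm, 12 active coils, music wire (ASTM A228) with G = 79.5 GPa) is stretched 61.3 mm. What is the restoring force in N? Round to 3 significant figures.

k = Gd⁴/(8D³N_a) = (79.5×10³)(5.5⁴)/(8·73.0³·12) = 1.948 N/mm
F = k·δ = 1.948 × 61.3 = 119.41 N

119 N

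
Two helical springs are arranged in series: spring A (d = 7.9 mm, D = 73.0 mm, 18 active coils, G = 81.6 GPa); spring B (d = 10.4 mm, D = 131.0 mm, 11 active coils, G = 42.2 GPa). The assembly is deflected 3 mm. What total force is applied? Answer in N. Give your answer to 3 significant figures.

5.20 N

k_A = Gd⁴/(8D³N_a) = (81.6×10³)(7.9⁴)/(8·73.0³·18) = 5.6737 N/mm
k_B = Gd⁴/(8D³N_a) = (42.2×10³)(10.4⁴)/(8·131.0³·11) = 2.4955 N/mm
Series: 1/k_eq = 1/5.6737 + 1/2.4955 = 0.57698; k_eq = 1.7332 N/mm
F = k_eq·δ = 1.7332·3 = 5.1995 N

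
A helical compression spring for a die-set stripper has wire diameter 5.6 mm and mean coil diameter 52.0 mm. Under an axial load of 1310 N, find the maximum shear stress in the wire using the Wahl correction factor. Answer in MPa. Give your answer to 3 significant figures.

1140 MPa

Spring index C = D/d = 52.0/5.6 = 9.2857
K_W = (4C−1)/(4C−4) + 0.615/C = 36.143/33.143 + 0.0662 = 1.1567
τ₀ = 8FD/(πd³) = 8·1310·52.0/(π·5.6³) = 544960/551.71 = 987.76 MPa
τ_max = K·τ₀ = 1.1567 × 987.76 = 1142.6 MPa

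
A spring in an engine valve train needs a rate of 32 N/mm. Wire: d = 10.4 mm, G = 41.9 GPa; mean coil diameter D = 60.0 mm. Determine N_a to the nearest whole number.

9

N_a = Gd⁴/(8D³k) = (41.9×10³ × 10.4⁴)/(8 × 60.0³ × 32)
    = 4.90171e+08 / 5.5296e+07 = 8.864 → 9 coils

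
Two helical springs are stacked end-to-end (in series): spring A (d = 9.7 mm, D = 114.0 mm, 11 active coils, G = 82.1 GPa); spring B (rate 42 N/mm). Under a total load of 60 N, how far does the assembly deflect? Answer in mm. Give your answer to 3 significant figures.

12.2 mm

k_A = Gd⁴/(8D³N_a) = (82.1×10³)(9.7⁴)/(8·114.0³·11) = 5.5748 N/mm
Series: 1/k_eq = 1/5.5748 + 1/42 = 0.20319; k_eq = 4.9216 N/mm
δ = F/k_eq = 60/4.9216 = 12.191 mm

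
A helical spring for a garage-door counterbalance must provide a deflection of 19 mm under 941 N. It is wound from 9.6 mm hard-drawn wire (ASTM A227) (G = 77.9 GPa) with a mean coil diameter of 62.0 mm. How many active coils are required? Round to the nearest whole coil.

7

Required rate k = F/δ = 941/19 = 49.526 N/mm
N_a = Gd⁴/(8D³k) = (77.9×10³ × 9.6⁴)/(8 × 62.0³ × 49.526)
    = 6.61641e+08 / 9.44281e+07 = 7.007 → 7 coils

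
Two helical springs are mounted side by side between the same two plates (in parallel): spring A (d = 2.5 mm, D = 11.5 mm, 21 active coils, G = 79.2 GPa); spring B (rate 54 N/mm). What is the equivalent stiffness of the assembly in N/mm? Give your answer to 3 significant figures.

66.1 N/mm

k_A = Gd⁴/(8D³N_a) = (79.2×10³)(2.5⁴)/(8·11.5³·21) = 12.108 N/mm
Parallel: k_eq = 12.108 + 54 = 66.108 N/mm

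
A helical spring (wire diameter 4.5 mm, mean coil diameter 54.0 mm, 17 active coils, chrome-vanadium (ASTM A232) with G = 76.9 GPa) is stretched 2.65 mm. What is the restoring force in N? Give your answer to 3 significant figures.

3.90 N

k = Gd⁴/(8D³N_a) = (76.9×10³)(4.5⁴)/(8·54.0³·17) = 1.4725 N/mm
F = k·δ = 1.4725 × 2.65 = 3.9021 N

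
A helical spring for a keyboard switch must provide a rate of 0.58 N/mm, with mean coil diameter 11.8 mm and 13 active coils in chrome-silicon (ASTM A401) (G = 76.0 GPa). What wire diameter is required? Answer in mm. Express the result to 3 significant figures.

1.07 mm

d = (8D³N_a·k / G)^(1/4) = (8·11.8³·13·0.58 / (76.0×10³))^0.25
  = (1.304)^0.25 = 1.0686 mm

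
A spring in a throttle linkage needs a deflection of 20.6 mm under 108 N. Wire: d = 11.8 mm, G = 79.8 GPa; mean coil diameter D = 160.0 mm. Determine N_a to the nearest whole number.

Required rate k = F/δ = 108/20.6 = 5.2427 N/mm
N_a = Gd⁴/(8D³k) = (79.8×10³ × 11.8⁴)/(8 × 160.0³ × 5.2427)
    = 1.54714e+09 / 1.71793e+08 = 9.006 → 9 coils

9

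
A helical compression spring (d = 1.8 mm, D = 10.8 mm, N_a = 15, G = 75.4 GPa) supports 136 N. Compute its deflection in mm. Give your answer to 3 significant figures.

k = Gd⁴/(8D³N_a) = (75.4×10³)(1.8⁴)/(8·10.8³·15) = 5.2361 N/mm
δ = F/k = 136 / 5.2361 = 25.973 mm

26.0 mm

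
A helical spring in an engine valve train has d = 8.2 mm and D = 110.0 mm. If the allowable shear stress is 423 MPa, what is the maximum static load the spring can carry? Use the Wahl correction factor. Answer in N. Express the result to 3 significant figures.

C = D/d = 110.0/8.2 = 13.4146
K_W = (4C−1)/(4C−4) + 0.615/C = 52.659/49.659 + 0.0458 = 1.1063
τ_max = K·8FD/(πd³) → F_max = τ_allow·πd³/(8DK)
F_max = 423·π·8.2³/(8·110.0·1.1063) = 7.3271e+05/973.51 = 752.65 N

753 N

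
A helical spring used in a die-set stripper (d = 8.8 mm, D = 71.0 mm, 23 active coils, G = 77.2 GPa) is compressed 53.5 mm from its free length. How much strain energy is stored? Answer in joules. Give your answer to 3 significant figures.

k = Gd⁴/(8D³N_a) = (77.2×10³)(8.8⁴)/(8·71.0³·23) = 7.03 N/mm
U = ½kδ² = 0.5 × 7.03 × 53.5² = 10061 N·mm = 10.061 J

10.1 J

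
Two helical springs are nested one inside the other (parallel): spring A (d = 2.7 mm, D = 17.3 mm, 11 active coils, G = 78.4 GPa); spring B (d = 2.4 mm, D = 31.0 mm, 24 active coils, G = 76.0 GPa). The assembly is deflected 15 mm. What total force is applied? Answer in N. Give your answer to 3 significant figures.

144 N

k_A = Gd⁴/(8D³N_a) = (78.4×10³)(2.7⁴)/(8·17.3³·11) = 9.1443 N/mm
k_B = Gd⁴/(8D³N_a) = (76.0×10³)(2.4⁴)/(8·31.0³·24) = 0.44083 N/mm
Parallel: k_eq = 9.1443 + 0.44083 = 9.5851 N/mm
F = k_eq·δ = 9.5851·15 = 143.78 N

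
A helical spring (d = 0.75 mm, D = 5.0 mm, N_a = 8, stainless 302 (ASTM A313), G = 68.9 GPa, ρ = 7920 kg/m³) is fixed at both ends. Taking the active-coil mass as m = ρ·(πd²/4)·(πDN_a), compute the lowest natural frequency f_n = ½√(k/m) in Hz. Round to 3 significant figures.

k = Gd⁴/(8D³N_a) = (68.9×10³)(0.75⁴)/(8·5.0³·8) = 2.725 N/mm = 2725 N/m
Wire length L = πDN_a = π·5.0·8 = 125.66 mm
m = ρ·(πd²/4)·L = 7920 × 0.44179×10⁻⁶ m² × 0.12566 m = 0.00043969 kg
f_n = ½√(k/m) = 0.5·√(2725/0.00043969) = 0.5·√(6.1976e+06) = 1244.8 Hz

1240 Hz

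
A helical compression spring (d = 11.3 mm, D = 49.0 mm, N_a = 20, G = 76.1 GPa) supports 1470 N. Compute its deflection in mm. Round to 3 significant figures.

k = Gd⁴/(8D³N_a) = (76.1×10³)(11.3⁴)/(8·49.0³·20) = 65.916 N/mm
δ = F/k = 1470 / 65.916 = 22.301 mm

22.3 mm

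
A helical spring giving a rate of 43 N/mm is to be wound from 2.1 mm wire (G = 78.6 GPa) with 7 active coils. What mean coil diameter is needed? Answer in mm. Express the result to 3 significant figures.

D = (Gd⁴/(8N_a·k))^(1/3) = (78.6×10³·2.1⁴/(8·7·43))^(1/3)
  = (634.809)^(1/3) = 8.5944 mm

8.59 mm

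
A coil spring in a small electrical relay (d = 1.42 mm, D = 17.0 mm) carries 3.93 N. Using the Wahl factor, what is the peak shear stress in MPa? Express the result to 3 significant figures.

66.5 MPa

Spring index C = D/d = 17.0/1.42 = 11.9718
K_W = (4C−1)/(4C−4) + 0.615/C = 46.887/43.887 + 0.0514 = 1.1197
τ₀ = 8FD/(πd³) = 8·3.93·17.0/(π·1.42³) = 534.48/8.9953 = 59.418 MPa
τ_max = K·τ₀ = 1.1197 × 59.418 = 66.532 MPa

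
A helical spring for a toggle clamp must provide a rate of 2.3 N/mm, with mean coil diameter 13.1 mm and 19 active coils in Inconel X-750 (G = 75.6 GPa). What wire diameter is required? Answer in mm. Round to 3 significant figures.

d = (8D³N_a·k / G)^(1/4) = (8·13.1³·19·2.3 / (75.6×10³))^0.25
  = (10.396)^0.25 = 1.7956 mm

1.80 mm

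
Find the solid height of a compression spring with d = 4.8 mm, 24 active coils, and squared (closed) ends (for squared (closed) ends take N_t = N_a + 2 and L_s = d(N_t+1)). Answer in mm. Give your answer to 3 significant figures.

130 mm

squared (closed) ends: N_t = N_a + 2 = 24 + 2 = 26
L_s = d·(N_t+1) = 4.8 × 27 = 129.6 mm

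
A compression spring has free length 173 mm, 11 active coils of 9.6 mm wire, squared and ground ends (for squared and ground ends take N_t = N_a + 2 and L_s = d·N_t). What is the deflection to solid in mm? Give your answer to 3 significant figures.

48.2 mm

N_t = 13; L_s = 9.6·13 = 124.8 mm
δ_solid = L₀ − L_s = 173 − 124.8 = 48.2 mm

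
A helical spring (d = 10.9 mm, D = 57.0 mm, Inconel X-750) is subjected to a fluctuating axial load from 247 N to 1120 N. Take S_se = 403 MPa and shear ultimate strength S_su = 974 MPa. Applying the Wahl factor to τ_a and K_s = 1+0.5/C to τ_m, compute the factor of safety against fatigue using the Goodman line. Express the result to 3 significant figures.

4.11

C = D/d = 57.0/10.9 = 5.2294; K_W = (4C−1)/(4C−4)+0.615/C = 1.2949; K_s = 1+0.5/C = 1.0956
F_a = (F_max−F_min)/2 = 436.5 N; F_m = (F_max+F_min)/2 = 683.5 N
τ_a = K_W·8F_aD/(πd³) = 1.2949 × 48.924 = 63.353 MPa
τ_m = K_s·8F_mD/(πd³) = 1.0956 × 76.608 = 83.933 MPa
Goodman: 1/n_f = τ_a/S_se + τ_m/S_su = 63.353/403 + 83.933/974 = 0.15720 + 0.08617 = 0.24338
n_f = 1/0.24338 = 4.109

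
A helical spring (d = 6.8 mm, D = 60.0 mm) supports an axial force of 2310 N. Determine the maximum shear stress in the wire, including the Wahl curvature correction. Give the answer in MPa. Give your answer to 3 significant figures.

Spring index C = D/d = 60.0/6.8 = 8.8235
K_W = (4C−1)/(4C−4) + 0.615/C = 34.294/31.294 + 0.0697 = 1.1656
τ₀ = 8FD/(πd³) = 8·2310·60.0/(π·6.8³) = 1.1088e+06/987.82 = 1122.5 MPa
τ_max = K·τ₀ = 1.1656 × 1122.5 = 1308.3 MPa

1310 MPa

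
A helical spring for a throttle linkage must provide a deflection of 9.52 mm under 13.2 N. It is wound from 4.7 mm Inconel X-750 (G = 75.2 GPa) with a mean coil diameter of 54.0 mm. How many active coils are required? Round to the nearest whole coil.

21

Required rate k = F/δ = 13.2/9.52 = 1.3866 N/mm
N_a = Gd⁴/(8D³k) = (75.2×10³ × 4.7⁴)/(8 × 54.0³ × 1.3866)
    = 3.66952e+07 / 1.74666e+06 = 21.01 → 21 coils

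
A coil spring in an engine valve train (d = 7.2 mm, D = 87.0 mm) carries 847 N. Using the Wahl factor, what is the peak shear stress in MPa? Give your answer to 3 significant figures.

562 MPa

Spring index C = D/d = 87.0/7.2 = 12.0833
K_W = (4C−1)/(4C−4) + 0.615/C = 47.333/44.333 + 0.0509 = 1.1186
τ₀ = 8FD/(πd³) = 8·847·87.0/(π·7.2³) = 589512/1172.6 = 502.74 MPa
τ_max = K·τ₀ = 1.1186 × 502.74 = 562.35 MPa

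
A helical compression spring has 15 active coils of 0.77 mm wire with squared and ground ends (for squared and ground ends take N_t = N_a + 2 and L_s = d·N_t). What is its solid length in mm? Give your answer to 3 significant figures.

13.1 mm

squared and ground ends: N_t = N_a + 2 = 15 + 2 = 17
L_s = d·N_t = 0.77 × 17 = 13.09 mm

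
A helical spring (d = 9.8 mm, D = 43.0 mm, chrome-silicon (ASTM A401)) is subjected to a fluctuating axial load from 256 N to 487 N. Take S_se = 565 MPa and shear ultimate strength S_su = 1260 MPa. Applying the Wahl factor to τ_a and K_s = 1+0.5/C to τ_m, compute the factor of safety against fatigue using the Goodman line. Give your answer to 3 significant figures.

C = D/d = 43.0/9.8 = 4.3878; K_W = (4C−1)/(4C−4)+0.615/C = 1.3615; K_s = 1+0.5/C = 1.1140
F_a = (F_max−F_min)/2 = 115.5 N; F_m = (F_max+F_min)/2 = 371.5 N
τ_a = K_W·8F_aD/(πd³) = 1.3615 × 13.437 = 18.296 MPa
τ_m = K_s·8F_mD/(πd³) = 1.1140 × 43.22 = 48.146 MPa
Goodman: 1/n_f = τ_a/S_se + τ_m/S_su = 18.296/565 + 48.146/1260 = 0.03238 + 0.03821 = 0.070592
n_f = 1/0.070592 = 14.17

14.2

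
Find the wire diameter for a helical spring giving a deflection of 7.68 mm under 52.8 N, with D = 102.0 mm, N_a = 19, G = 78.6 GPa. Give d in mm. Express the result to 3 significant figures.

Required rate k = F/δ = 52.8/7.68 = 6.875 N/mm
d = (8D³N_a·k / G)^(1/4) = (8·102.0³·19·6.875 / (78.6×10³))^0.25
  = (14109)^0.25 = 10.8987 mm

10.9 mm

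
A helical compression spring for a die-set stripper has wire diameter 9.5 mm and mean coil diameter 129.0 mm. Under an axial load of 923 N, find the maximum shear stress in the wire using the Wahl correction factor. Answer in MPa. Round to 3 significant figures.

391 MPa

Spring index C = D/d = 129.0/9.5 = 13.5789
K_W = (4C−1)/(4C−4) + 0.615/C = 53.316/50.316 + 0.0453 = 1.1049
τ₀ = 8FD/(πd³) = 8·923·129.0/(π·9.5³) = 952536/2693.5 = 353.64 MPa
τ_max = K·τ₀ = 1.1049 × 353.64 = 390.74 MPa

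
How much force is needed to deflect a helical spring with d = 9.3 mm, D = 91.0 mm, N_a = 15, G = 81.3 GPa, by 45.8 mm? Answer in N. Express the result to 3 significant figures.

308 N

k = Gd⁴/(8D³N_a) = (81.3×10³)(9.3⁴)/(8·91.0³·15) = 6.7254 N/mm
F = k·δ = 6.7254 × 45.8 = 308.02 N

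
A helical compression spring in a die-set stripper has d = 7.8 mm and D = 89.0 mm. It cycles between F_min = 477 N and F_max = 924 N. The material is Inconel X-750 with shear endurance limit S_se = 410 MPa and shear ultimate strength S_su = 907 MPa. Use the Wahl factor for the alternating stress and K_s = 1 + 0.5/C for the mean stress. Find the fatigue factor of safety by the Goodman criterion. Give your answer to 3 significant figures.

C = D/d = 89.0/7.8 = 11.4103; K_W = (4C−1)/(4C−4)+0.615/C = 1.1259; K_s = 1+0.5/C = 1.0438
F_a = (F_max−F_min)/2 = 223.5 N; F_m = (F_max+F_min)/2 = 700.5 N
τ_a = K_W·8F_aD/(πd³) = 1.1259 × 106.74 = 120.18 MPa
τ_m = K_s·8F_mD/(πd³) = 1.0438 × 334.54 = 349.2 MPa
Goodman: 1/n_f = τ_a/S_se + τ_m/S_su = 120.18/410 + 349.2/907 = 0.29313 + 0.38501 = 0.67814
n_f = 1/0.67814 = 1.475

1.47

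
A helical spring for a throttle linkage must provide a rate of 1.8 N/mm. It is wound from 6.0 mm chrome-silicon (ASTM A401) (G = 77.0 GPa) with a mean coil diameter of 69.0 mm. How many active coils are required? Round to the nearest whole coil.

N_a = Gd⁴/(8D³k) = (77.0×10³ × 6.0⁴)/(8 × 69.0³ × 1.8)
    = 9.9792e+07 / 4.73053e+06 = 21.1 → 21 coils

21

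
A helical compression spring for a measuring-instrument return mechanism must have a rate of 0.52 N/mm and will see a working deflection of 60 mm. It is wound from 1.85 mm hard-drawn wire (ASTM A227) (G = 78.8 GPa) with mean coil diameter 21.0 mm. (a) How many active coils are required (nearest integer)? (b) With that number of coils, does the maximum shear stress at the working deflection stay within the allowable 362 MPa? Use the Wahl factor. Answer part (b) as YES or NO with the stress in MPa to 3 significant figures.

(a) 24 coils; (b) YES, τ_max = 296 MPa

N_a = Gd⁴/(8D³k) = (78.8×10³)(1.85⁴)/(8·21.0³·0.52) = 23.96 → N_a = 24
Actual rate k = Gd⁴/(8D³·24) = 0.5191 N/mm
Working load F = kδ = 0.5191·60 = 31.146 N
C = 21.0/1.85 = 11.3514; K_W = (4C−1)/(4C−4)+0.615/C = 1.1266
τ_max = K_W·8FD/(πd³) = 1.1266·263.06 = 296.37 MPa
τ_max ≤ 362 MPa → acceptable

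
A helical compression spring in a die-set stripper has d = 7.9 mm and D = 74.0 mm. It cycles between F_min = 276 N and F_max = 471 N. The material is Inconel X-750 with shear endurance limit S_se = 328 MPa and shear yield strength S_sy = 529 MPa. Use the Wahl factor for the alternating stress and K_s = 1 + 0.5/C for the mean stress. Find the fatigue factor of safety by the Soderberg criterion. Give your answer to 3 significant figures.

C = D/d = 74.0/7.9 = 9.3671; K_W = (4C−1)/(4C−4)+0.615/C = 1.1553; K_s = 1+0.5/C = 1.0534
F_a = (F_max−F_min)/2 = 97.5 N; F_m = (F_max+F_min)/2 = 373.5 N
τ_a = K_W·8F_aD/(πd³) = 1.1553 × 37.264 = 43.051 MPa
τ_m = K_s·8F_mD/(πd³) = 1.0534 × 142.75 = 150.37 MPa
Soderberg: 1/n_f = τ_a/S_se + τ_m/S_sy = 43.051/328 + 150.37/529 = 0.13125 + 0.28426 = 0.41551
n_f = 1/0.41551 = 2.407

2.41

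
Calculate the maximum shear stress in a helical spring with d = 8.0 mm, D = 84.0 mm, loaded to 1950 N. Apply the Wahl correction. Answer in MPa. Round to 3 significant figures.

927 MPa

Spring index C = D/d = 84.0/8.0 = 10.5000
K_W = (4C−1)/(4C−4) + 0.615/C = 41.000/38.000 + 0.0586 = 1.1375
τ₀ = 8FD/(πd³) = 8·1950·84.0/(π·8.0³) = 1.3104e+06/1608.5 = 814.67 MPa
τ_max = K·τ₀ = 1.1375 × 814.67 = 926.71 MPa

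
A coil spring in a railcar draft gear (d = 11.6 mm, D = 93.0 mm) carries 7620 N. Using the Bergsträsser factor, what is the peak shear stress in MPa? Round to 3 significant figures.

Spring index C = D/d = 93.0/11.6 = 8.0172
K_B = (4C+2)/(4C−3) = 34.069/29.069 = 1.1720
τ₀ = 8FD/(πd³) = 8·7620·93.0/(π·11.6³) = 5.66928e+06/4903.7 = 1156.1 MPa
τ_max = K·τ₀ = 1.1720 × 1156.1 = 1355 MPa

1350 MPa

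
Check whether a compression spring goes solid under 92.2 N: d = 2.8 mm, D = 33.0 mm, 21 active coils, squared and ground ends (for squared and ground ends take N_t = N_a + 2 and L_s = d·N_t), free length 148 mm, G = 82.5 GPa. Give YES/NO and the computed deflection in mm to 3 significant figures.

YES, δ = 110 mm

k = Gd⁴/(8D³N_a) = (82.5×10³)(2.8⁴)/(8·33.0³·21) = 0.83991 N/mm
N_t = 23; L_s = 2.8·23 = 64.4 mm; δ_solid = L₀ − L_s = 148 − 64.4 = 83.6 mm
δ = F/k = 92.2/0.83991 = 109.77 mm
δ ≥ δ_solid → spring goes solid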